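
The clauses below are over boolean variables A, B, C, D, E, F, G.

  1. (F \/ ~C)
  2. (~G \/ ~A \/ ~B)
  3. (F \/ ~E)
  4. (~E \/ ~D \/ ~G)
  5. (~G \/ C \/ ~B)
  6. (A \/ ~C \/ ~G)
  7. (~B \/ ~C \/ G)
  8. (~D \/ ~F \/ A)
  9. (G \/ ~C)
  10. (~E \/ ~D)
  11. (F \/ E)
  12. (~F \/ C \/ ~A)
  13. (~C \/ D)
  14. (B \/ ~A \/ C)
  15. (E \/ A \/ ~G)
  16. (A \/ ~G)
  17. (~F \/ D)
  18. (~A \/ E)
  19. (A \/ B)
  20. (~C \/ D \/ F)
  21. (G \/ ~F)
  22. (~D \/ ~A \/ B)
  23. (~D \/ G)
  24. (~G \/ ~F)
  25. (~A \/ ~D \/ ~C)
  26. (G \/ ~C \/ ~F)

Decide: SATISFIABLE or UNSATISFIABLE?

G = True:
  propagation gives A=True, B=False, C=True, F=True; an empty clause results — contradiction.
G = False:
  propagation gives C=False, F=False, E=False; an empty clause results — contradiction.
Every branch closes, so no satisfying assignment exists.

UNSATISFIABLE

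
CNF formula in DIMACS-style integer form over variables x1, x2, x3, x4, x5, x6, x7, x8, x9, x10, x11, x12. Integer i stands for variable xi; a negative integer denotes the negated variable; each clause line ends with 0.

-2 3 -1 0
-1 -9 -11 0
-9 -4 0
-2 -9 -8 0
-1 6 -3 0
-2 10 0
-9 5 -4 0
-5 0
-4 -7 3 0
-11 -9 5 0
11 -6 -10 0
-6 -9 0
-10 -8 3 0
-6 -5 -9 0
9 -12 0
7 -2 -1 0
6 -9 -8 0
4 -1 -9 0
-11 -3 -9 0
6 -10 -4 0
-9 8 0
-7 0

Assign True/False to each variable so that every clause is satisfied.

x1=False, x2=True, x3=True, x4=False, x5=False, x6=False, x7=False, x8=True, x9=False, x10=True, x11=True, x12=False

(¬x5) is a unit clause, so x5 = False.
(¬x7) is a unit clause, so x7 = False.
x1 occurs only negated in the remaining clauses — set x1 = False.
x12 occurs only negated in the remaining clauses — set x12 = False.
Set x2 = True and propagate.
  then x10 is forced to True.
For the remaining variables, x3 = True, x4 = False, x6 = False, x8 = True, x9 = False, x11 = True works.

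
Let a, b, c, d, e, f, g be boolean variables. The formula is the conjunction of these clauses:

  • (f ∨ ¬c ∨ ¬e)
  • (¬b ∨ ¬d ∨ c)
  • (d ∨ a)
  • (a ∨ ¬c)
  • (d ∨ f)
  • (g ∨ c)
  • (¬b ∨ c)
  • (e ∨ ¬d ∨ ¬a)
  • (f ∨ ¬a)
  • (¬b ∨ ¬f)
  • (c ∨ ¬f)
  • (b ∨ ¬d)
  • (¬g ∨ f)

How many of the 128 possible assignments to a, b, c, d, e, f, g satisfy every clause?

Satisfying assignments:
  a=T b=F c=T d=F e=F f=T g=F
  a=T b=F c=T d=F e=F f=T g=T
  a=T b=F c=T d=F e=T f=T g=F
  a=T b=F c=T d=F e=T f=T g=T
That's 4 in total.

4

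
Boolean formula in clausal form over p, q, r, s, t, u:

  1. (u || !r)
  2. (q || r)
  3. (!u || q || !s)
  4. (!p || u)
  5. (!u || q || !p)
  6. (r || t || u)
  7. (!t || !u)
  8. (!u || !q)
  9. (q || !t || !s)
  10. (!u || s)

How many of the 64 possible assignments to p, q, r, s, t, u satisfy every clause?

Satisfying assignments:
  p=0 q=1 r=0 s=0 t=1 u=0
  p=0 q=1 r=0 s=1 t=1 u=0
Count: 2.

2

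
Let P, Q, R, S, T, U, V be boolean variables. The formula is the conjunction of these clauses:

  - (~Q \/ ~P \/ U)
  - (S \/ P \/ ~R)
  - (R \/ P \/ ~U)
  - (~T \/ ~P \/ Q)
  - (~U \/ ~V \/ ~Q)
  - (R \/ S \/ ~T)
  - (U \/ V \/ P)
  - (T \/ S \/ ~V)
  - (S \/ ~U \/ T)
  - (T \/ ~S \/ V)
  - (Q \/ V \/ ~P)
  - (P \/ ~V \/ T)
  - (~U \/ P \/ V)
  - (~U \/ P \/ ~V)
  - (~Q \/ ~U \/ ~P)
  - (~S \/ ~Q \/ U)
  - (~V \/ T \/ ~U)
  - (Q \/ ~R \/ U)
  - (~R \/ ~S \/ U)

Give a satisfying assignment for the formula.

Try P = False.
Branch on Q: take Q = False.
For the remaining variables, R = False, S = True, T = True, U = False, V = True works.

P=F, Q=F, R=F, S=T, T=T, U=F, V=T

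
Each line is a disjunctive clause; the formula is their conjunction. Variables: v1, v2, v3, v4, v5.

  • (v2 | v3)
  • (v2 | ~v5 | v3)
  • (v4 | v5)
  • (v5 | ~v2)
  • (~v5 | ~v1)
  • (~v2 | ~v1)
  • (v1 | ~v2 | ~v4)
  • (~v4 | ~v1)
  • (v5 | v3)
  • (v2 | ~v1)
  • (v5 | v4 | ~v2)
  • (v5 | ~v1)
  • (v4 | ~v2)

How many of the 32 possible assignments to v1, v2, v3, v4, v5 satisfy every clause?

3

The models are:
  v1=F v2=F v3=T v4=F v5=T
  v1=F v2=F v3=T v4=T v5=F
  v1=F v2=F v3=T v4=T v5=T
That's 3 in total.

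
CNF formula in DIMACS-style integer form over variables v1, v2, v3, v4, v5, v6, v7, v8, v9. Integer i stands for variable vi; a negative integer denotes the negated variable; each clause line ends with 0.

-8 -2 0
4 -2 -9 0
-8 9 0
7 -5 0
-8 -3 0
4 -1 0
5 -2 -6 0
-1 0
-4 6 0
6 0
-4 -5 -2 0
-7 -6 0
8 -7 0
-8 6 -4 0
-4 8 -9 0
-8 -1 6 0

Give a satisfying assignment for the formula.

v1=0  v2=0  v3=0  v4=1  v5=0  v6=1  v7=0  v8=0  v9=0

Unit propagation: (~v1) forces v1 = False.
(v6) is a unit clause, so v6 = True.
The clause (~v7) is unit: v7 must be False.
(~v5) is a unit clause, so v5 = False.
Unit propagation: (~v2) forces v2 = False.
v3 occurs only negated in the remaining clauses — set v3 = False.
Try v4 = True.
The remaining clauses are satisfied by v8 = False, v9 = False.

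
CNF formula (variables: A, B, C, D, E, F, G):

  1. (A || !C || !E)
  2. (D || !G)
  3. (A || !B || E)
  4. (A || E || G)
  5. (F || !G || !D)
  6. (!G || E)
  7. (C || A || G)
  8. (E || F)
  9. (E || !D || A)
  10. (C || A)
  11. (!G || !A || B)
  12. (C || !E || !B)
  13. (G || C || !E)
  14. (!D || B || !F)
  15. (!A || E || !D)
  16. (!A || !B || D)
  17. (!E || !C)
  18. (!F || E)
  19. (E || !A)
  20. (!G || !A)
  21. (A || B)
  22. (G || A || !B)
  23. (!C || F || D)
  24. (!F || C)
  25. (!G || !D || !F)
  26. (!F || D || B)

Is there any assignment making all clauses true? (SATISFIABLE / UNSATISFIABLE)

A = True:
  propagation gives E=True, C=False, B=False, G=False; an empty clause results — contradiction.
A = False:
  propagation gives C=True, E=False, B=False; an empty clause results — contradiction.
Every branch closes, so no satisfying assignment exists.

UNSATISFIABLE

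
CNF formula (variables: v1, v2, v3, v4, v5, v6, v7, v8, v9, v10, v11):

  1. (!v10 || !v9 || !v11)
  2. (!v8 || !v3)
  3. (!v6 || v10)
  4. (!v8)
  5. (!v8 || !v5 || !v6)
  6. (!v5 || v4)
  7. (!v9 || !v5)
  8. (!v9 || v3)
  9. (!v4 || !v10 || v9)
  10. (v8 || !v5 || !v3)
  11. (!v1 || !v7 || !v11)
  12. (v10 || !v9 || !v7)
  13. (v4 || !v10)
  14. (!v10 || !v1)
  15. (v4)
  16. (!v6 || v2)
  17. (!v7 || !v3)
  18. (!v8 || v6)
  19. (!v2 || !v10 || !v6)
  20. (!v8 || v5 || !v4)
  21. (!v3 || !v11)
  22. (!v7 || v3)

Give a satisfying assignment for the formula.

The clause (!v8) is unit: v8 must be False.
(v4) is a unit clause, so v4 = True.
v5 occurs only negated in the remaining clauses — set v5 = False.
Pure literal: v6 appears only negated; assign v6 = False.
Try v1 = True.
  then v10 is forced to False.
Set v3 = False and propagate.
  then v9 is forced to False.
  then v7 is forced to False.
v2, v11 are now unconstrained; take v2 = True, v11 = False.
Check each clause:
  1. (!v9 || !v10 || !v11) — !v11 is true.
  2. (!v3 || !v8) — !v8 is true.
  3. (v10 || !v6) — !v6 is true.
  4. (!v8) — !v8 is true.
  5. (!v5 || !v8 || !v6) — !v8 is true.
  6. (!v5 || v4) — !v5 is true.
  7. (!v9 || !v5) — !v5 is true.
  8. (v3 || !v9) — !v9 is true.
  9. (!v10 || !v4 || v9) — !v10 is true.
  10. (!v3 || !v5 || v8) — !v5 is true.
  11. (!v7 || !v11 || !v1) — !v7 is true.
  12. (!v9 || v10 || !v7) — !v7 is true.
  13. (!v10 || v4) — v4 is true.
  14. (!v1 || !v10) — !v10 is true.
  15. (v4) — v4 is true.
  16. (!v6 || v2) — v2 is true.
  17. (!v7 || !v3) — !v7 is true.
  18. (!v8 || v6) — !v8 is true.
  19. (!v10 || !v6 || !v2) — !v6 is true.
  20. (!v4 || !v8 || v5) — !v8 is true.
  21. (!v3 || !v11) — !v3 is true.
  22. (v3 || !v7) — !v7 is true.

v1=True, v2=True, v3=False, v4=True, v5=False, v6=False, v7=False, v8=False, v9=False, v10=False, v11=False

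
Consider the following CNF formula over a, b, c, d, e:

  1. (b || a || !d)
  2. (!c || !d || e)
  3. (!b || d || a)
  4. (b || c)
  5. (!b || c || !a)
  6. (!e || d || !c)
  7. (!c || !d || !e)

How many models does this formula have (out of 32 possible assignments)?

The models are:
  a=F b=F c=T d=F e=F
  a=F b=T c=F d=T e=F
  a=F b=T c=F d=T e=T
  a=T b=F c=T d=F e=F
  a=T b=T c=T d=F e=F
Count: 5.

5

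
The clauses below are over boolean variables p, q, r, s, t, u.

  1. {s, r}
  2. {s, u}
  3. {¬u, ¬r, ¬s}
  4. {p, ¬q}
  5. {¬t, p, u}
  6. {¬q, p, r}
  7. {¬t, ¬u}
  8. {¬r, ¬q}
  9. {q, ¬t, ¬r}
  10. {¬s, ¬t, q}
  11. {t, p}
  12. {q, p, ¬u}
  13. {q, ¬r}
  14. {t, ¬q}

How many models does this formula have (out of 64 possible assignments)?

3

The models are:
  p=1 q=0 r=0 s=1 t=0 u=0
  p=1 q=0 r=0 s=1 t=0 u=1
  p=1 q=1 r=0 s=1 t=1 u=0
Count: 3.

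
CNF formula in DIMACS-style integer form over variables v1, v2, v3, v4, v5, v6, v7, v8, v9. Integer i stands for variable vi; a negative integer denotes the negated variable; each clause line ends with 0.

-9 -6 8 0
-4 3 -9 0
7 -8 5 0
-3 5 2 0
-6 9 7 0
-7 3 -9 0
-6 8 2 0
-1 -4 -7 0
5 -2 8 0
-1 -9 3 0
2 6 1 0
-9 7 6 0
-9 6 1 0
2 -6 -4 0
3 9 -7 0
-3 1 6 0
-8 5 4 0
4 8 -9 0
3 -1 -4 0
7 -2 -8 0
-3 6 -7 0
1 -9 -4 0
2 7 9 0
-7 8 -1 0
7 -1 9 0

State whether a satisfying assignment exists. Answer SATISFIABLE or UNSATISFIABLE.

v5 occurs only positively in the remaining clauses — set v5 = True.
Try v1 = False.
Set v2 = True and propagate.
Branch on v3: take v3 = True.
  then v6 is forced to True.
The remaining clauses are satisfied by v4 = False, v7 = True, v8 = True, v9 = True.
So v1=False, v2=True, v3=True, v4=False, v5=True, v6=True, v7=True, v8=True, v9=True is a satisfying assignment.

SATISFIABLE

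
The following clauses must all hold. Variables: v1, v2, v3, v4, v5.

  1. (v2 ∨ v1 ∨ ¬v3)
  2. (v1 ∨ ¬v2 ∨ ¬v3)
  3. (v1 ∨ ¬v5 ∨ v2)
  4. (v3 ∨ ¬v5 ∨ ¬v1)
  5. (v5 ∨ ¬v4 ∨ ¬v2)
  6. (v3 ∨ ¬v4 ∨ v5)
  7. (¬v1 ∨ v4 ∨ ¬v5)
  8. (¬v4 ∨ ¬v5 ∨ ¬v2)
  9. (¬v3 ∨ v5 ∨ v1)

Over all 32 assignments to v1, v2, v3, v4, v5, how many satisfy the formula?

Case analysis on v5 and v1:
  v5=1, v1=1: remaining (v2,v3,v4) ∈ {(0,1,1)} — 1.
  v5=1, v1=0: remaining (v2,v3,v4) ∈ {(1,0,0)} — 1.
  v5=0, v1=1: 5 of the 8 assignments to (v2,v3,v4) work.
  v5=0, v1=0: remaining (v2,v3,v4) ∈ {(0,0,0); (1,0,0)} — 2.
Total: 1 + 1 + 5 + 2 = 9.

9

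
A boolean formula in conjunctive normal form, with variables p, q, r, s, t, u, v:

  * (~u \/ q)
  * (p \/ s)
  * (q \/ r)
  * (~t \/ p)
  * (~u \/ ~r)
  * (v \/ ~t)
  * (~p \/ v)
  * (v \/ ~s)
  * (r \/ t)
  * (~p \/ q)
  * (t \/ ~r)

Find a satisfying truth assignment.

p=1, q=1, r=0, s=1, t=1, u=1, v=1

Check each clause:
  1. (~u \/ q) — q is true.
  2. (s \/ p) — p is true.
  3. (r \/ q) — q is true.
  4. (p \/ ~t) — p is true.
  5. (~u \/ ~r) — ~r is true.
  6. (~t \/ v) — v is true.
  7. (v \/ ~p) — v is true.
  8. (v \/ ~s) — v is true.
  9. (t \/ r) — t is true.
  10. (~p \/ q) — q is true.
  11. (~r \/ t) — ~r is true.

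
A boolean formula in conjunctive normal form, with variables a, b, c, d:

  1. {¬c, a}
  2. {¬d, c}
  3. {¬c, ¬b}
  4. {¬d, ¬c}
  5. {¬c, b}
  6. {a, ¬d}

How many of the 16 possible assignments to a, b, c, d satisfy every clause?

4

Satisfying assignments:
  a=F b=F c=F d=F
  a=F b=T c=F d=F
  a=T b=F c=F d=F
  a=T b=T c=F d=F
Count: 4.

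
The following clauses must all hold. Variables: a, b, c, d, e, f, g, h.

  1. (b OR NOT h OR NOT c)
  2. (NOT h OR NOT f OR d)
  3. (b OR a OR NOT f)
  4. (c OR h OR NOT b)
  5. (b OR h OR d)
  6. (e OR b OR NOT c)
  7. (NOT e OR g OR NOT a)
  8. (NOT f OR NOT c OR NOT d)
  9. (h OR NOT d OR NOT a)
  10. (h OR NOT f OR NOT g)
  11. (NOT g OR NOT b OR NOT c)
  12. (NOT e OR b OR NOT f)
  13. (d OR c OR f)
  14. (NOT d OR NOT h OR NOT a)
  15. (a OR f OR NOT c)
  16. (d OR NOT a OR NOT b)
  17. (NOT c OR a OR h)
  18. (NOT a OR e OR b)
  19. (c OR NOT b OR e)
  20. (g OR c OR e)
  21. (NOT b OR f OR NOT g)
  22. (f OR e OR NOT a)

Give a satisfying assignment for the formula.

a=F, b=F, c=F, d=T, e=T, f=F, g=T, h=T

Try a = False.
Try b = False.
  then f is forced to False.
  then c is forced to False.
  then d is forced to True.
Branch on e: take e = True.
g, h are now unconstrained; take g = True, h = True.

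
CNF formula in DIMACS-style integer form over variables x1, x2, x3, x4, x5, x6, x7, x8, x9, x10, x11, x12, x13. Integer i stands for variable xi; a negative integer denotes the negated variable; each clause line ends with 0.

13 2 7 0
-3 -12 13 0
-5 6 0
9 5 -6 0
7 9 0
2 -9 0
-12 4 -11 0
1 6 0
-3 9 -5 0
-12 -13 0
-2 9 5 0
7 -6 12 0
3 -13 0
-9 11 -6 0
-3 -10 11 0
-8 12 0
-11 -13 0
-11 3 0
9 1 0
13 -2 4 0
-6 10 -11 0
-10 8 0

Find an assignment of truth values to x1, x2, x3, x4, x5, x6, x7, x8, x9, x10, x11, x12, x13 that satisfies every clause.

x1 = True, x2 = True, x3 = True, x4 = False, x5 = False, x6 = False, x7 = False, x8 = False, x9 = True, x10 = False, x11 = False, x12 = False, x13 = True

Check each clause:
  1. (x13 OR x2 OR x7) — x2 is true.
  2. (NOT x12 OR x13 OR NOT x3) — x13 is true.
  3. (NOT x5 OR x6) — NOT x5 is true.
  4. (NOT x6 OR x5 OR x9) — x9 is true.
  5. (x9 OR x7) — x9 is true.
  6. (NOT x9 OR x2) — x2 is true.
  7. (NOT x12 OR NOT x11 OR x4) — NOT x12 is true.
  8. (x1 OR x6) — x1 is true.
  9. (NOT x3 OR NOT x5 OR x9) — x9 is true.
  10. (NOT x12 OR NOT x13) — NOT x12 is true.
  11. (x5 OR x9 OR NOT x2) — x9 is true.
  12. (x7 OR NOT x6 OR x12) — NOT x6 is true.
  13. (x3 OR NOT x13) — x3 is true.
  14. (NOT x6 OR x11 OR NOT x9) — NOT x6 is true.
  15. (NOT x10 OR NOT x3 OR x11) — NOT x10 is true.
  16. (NOT x8 OR x12) — NOT x8 is true.
  17. (NOT x11 OR NOT x13) — NOT x11 is true.
  18. (x3 OR NOT x11) — x3 is true.
  19. (x1 OR x9) — x9 is true.
  20. (x13 OR NOT x2 OR x4) — x13 is true.
  21. (NOT x11 OR x10 OR NOT x6) — NOT x6 is true.
  22. (x8 OR NOT x10) — NOT x10 is true.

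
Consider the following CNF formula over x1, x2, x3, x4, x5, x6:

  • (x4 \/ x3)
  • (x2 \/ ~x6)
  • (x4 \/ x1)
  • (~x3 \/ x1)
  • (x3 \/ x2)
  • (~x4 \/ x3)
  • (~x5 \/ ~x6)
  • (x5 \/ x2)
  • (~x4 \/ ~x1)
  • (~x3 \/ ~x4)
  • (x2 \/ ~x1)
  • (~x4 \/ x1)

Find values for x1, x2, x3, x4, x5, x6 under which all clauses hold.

x1 = True, x2 = True, x3 = True, x4 = False, x5 = True, x6 = False

Pure literal: x2 appears only positively; assign x2 = True.
x6 occurs only negated in the remaining clauses — set x6 = False.
Branch on x1: take x1 = True.
  then x4 is forced to False.
  then x3 is forced to True.
x5 is now unconstrained; take x5 = True.
Every clause has at least one true literal under this assignment.
Check each clause:
  1. (x3 \/ x4) — x3 is true.
  2. (x2 \/ ~x6) — ~x6 is true.
  3. (x1 \/ x4) — x1 is true.
  4. (x1 \/ ~x3) — x1 is true.
  5. (x2 \/ x3) — x2 is true.
  6. (x3 \/ ~x4) — x3 is true.
  7. (~x5 \/ ~x6) — ~x6 is true.
  8. (x2 \/ x5) — x2 is true.
  9. (~x1 \/ ~x4) — ~x4 is true.
  10. (~x3 \/ ~x4) — ~x4 is true.
  11. (~x1 \/ x2) — x2 is true.
  12. (~x4 \/ x1) — x1 is true.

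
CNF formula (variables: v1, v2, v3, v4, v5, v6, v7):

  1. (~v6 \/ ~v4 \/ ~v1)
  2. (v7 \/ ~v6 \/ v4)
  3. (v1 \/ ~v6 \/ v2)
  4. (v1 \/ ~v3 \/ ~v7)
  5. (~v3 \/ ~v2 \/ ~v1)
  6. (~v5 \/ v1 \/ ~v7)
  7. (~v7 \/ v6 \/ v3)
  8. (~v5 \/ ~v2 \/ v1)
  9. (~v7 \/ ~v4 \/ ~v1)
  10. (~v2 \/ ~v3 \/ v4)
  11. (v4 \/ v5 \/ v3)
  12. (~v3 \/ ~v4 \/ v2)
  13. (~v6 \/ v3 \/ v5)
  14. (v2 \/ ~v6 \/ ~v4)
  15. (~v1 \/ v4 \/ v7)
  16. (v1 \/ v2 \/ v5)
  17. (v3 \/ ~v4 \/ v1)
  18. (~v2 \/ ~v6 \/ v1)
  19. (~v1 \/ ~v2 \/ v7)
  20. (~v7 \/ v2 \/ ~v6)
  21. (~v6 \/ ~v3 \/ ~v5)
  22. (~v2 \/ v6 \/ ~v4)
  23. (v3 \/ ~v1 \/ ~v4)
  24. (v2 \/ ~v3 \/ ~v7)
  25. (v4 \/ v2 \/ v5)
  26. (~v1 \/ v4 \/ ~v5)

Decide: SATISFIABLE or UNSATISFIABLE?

SATISFIABLE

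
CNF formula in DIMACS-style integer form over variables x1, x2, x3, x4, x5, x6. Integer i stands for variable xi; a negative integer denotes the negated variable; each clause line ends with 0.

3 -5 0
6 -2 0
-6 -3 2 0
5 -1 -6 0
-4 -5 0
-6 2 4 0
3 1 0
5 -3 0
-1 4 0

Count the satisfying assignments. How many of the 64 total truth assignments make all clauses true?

3

The models are:
  x1=F x2=F x3=T x4=F x5=T x6=F
  x1=F x2=T x3=T x4=F x5=T x6=T
  x1=T x2=F x3=F x4=T x5=F x6=F
That's 3 in total.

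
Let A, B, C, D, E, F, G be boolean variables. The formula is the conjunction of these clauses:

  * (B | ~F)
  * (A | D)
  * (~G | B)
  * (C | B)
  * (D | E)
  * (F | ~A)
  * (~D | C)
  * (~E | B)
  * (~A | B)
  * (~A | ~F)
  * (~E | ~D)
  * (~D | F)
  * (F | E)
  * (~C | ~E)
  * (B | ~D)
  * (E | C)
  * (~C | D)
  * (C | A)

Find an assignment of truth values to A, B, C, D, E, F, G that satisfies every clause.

Pure literal: B appears only positively; assign B = True.
Branch on A: take A = False.
  then D is forced to True.
  then C is forced to True.
  then E is forced to False.
  then F is forced to True.
G is now unconstrained; take G = True.
Every clause has at least one true literal under this assignment.
Check each clause:
  1. (B | ~F) — B is true.
  2. (A | D) — D is true.
  3. (B | ~G) — B is true.
  4. (C | B) — B is true.
  5. (E | D) — D is true.
  6. (F | ~A) — F is true.
  7. (C | ~D) — C is true.
  8. (B | ~E) — B is true.
  9. (~A | B) — B is true.
  10. (~A | ~F) — ~A is true.
  11. (~E | ~D) — ~E is true.
  12. (~D | F) — F is true.
  13. (F | E) — F is true.
  14. (~C | ~E) — ~E is true.
  15. (B | ~D) — B is true.
  16. (C | E) — C is true.
  17. (~C | D) — D is true.
  18. (C | A) — C is true.

A=False, B=True, C=True, D=True, E=False, F=True, G=True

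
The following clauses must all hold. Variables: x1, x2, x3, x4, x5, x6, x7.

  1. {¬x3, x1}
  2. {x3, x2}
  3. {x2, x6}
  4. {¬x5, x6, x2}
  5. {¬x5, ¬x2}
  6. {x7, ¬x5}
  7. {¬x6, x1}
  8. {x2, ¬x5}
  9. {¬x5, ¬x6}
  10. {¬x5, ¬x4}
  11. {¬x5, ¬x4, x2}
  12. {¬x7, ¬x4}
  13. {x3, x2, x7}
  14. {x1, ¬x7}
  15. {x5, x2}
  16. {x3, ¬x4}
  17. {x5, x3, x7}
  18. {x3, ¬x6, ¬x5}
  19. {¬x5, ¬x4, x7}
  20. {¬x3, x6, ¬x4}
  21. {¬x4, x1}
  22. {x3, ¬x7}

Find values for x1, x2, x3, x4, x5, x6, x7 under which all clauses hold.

x1=T, x2=T, x3=T, x4=T, x5=F, x6=T, x7=F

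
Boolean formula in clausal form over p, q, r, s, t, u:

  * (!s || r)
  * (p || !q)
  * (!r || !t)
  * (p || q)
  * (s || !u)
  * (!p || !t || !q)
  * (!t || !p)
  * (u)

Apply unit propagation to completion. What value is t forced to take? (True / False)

False

(u) stands alone — u = True.
(!u || s): since u = True, the clause reduces to (s). s = True.
(r || !s) with s = True leaves only r, so r = True.
(!r || !t): since r = True, the clause reduces to (!t). t = False.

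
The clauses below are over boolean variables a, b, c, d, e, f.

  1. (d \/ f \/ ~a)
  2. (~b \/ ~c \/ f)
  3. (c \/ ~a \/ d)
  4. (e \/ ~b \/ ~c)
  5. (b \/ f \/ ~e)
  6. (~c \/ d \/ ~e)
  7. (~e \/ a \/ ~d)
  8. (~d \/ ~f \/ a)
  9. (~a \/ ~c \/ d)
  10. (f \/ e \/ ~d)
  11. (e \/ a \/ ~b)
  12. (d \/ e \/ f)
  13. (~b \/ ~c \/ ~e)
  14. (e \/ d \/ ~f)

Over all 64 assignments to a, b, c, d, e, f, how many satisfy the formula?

10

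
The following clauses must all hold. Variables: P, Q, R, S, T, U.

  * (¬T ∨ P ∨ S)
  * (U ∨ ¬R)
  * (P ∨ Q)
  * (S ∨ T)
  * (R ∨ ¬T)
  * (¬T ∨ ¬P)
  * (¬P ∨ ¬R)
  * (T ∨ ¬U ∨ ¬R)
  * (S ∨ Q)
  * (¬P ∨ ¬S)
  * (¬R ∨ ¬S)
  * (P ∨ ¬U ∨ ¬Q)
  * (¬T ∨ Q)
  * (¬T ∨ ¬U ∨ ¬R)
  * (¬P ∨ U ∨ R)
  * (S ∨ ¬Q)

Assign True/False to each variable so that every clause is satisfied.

P=False, Q=True, R=False, S=True, T=False, U=False

Set P = False and propagate.
  then Q is forced to True.
  then U is forced to False.
  then R is forced to False.
  then T is forced to False.
  then S is forced to True.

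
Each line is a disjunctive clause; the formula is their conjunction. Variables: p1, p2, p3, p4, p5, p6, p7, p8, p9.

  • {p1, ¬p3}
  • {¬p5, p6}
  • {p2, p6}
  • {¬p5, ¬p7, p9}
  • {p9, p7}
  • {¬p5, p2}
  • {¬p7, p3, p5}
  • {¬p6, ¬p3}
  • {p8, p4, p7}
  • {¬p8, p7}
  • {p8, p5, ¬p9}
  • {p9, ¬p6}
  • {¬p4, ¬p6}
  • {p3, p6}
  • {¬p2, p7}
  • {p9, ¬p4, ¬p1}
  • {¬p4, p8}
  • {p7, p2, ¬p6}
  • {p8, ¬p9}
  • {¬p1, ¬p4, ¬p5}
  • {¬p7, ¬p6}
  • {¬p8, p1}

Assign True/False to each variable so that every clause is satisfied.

Set p1 = True and propagate.
Set p2 = True and propagate.
  then p7 is forced to True.
  then p6 is forced to False.
  then p5 is forced to False.
  then p3 is forced to True.
Try p4 = True.
  then p9 is forced to True.
  then p8 is forced to True.

p1=True, p2=True, p3=True, p4=True, p5=False, p6=False, p7=True, p8=True, p9=True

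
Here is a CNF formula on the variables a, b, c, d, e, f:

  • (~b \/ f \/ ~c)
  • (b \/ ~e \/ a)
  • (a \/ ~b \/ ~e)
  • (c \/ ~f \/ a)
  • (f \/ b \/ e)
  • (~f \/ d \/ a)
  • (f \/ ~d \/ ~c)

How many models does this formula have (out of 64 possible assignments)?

27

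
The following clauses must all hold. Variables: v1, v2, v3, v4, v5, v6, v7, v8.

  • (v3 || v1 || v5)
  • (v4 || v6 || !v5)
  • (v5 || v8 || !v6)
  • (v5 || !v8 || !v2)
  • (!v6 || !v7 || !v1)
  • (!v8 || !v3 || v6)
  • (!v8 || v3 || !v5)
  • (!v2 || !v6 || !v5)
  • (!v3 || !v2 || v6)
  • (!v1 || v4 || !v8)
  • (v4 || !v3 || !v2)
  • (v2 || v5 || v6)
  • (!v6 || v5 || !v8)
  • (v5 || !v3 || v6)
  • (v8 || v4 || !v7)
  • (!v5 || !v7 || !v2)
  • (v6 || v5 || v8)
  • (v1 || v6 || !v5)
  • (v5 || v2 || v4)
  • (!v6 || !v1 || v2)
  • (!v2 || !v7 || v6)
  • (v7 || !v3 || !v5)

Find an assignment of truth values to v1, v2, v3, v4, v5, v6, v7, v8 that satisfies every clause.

v1=True, v2=True, v3=False, v4=True, v5=True, v6=False, v7=False, v8=False

v4 occurs only positively in the remaining clauses — set v4 = True.
Try v1 = True.
Branch on v2: take v2 = True.
For the remaining variables, v3 = False, v5 = True, v6 = False, v7 = False, v8 = False works.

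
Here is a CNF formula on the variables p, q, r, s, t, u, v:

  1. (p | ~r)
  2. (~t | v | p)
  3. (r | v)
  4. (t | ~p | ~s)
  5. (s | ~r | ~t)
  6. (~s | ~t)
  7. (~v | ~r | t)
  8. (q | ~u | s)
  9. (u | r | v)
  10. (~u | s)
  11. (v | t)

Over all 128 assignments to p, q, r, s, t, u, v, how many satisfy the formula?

12

Case analysis on t and r:
  t=T, r=T: a clause becomes empty — 0.
  t=T, r=F: remaining (p,q,s,u,v) ∈ {(F,F,F,F,T); (F,T,F,F,T); (T,F,F,F,T); (T,T,F,F,T)} — 4.
  t=F, r=T: a clause becomes empty — 0.
  t=F, r=F: q free; 4 ways for (p,s,u,v) × 2^1 = 8.
Total: 0 + 4 + 0 + 8 = 12.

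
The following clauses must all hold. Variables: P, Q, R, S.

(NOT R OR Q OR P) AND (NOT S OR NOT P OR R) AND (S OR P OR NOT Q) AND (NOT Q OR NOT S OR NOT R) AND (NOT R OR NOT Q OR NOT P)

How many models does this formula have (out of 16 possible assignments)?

7

Satisfying assignments:
  P=0 Q=0 R=0 S=0
  P=0 Q=0 R=0 S=1
  P=0 Q=1 R=0 S=1
  P=1 Q=0 R=0 S=0
  P=1 Q=0 R=1 S=0
  P=1 Q=0 R=1 S=1
  P=1 Q=1 R=0 S=0
Count: 7.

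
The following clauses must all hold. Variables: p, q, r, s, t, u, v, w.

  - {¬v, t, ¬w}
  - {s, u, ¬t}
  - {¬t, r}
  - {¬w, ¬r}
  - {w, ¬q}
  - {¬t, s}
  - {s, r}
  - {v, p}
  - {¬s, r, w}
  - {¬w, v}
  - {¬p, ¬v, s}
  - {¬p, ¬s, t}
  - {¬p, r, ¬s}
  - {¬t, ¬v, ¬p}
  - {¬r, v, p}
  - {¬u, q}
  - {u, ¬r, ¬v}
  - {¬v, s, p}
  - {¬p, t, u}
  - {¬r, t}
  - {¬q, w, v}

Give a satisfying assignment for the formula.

p = T, q = F, r = T, s = T, t = T, u = F, v = F, w = F

Check each clause:
  1. {¬w, ¬v, t} — ¬w is true.
  2. {u, ¬t, s} — s is true.
  3. {r, ¬t} — r is true.
  4. {¬w, ¬r} — ¬w is true.
  5. {¬q, w} — ¬q is true.
  6. {¬t, s} — s is true.
  7. {r, s} — r is true.
  8. {p, v} — p is true.
  9. {¬s, w, r} — r is true.
  10. {¬w, v} — ¬w is true.
  11. {¬v, s, ¬p} — ¬v is true.
  12. {t, ¬p, ¬s} — t is true.
  13. {¬s, r, ¬p} — r is true.
  14. {¬v, ¬t, ¬p} — ¬v is true.
  15. {p, ¬r, v} — p is true.
  16. {¬u, q} — ¬u is true.
  17. {¬r, ¬v, u} — ¬v is true.
  18. {¬v, p, s} — ¬v is true.
  19. {t, ¬p, u} — t is true.
  20. {t, ¬r} — t is true.
  21. {w, v, ¬q} — ¬q is true.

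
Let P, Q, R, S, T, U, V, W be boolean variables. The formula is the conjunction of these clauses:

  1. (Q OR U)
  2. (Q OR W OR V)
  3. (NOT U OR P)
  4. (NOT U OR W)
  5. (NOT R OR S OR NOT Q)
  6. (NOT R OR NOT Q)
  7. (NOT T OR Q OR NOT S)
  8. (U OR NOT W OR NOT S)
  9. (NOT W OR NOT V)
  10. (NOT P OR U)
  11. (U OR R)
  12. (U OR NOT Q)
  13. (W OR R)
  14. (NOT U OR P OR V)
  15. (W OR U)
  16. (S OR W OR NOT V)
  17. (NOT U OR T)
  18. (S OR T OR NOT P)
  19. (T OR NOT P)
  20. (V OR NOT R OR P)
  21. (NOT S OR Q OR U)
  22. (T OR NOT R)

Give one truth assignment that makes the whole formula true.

P=True, Q=False, R=True, S=False, T=True, U=True, V=False, W=True

Set P = True and propagate.
  then U is forced to True.
  then W is forced to True.
  then V is forced to False.
  then T is forced to True.
Try Q = False.
  then S is forced to False.
R is now unconstrained; take R = True.
Every clause has at least one true literal under this assignment.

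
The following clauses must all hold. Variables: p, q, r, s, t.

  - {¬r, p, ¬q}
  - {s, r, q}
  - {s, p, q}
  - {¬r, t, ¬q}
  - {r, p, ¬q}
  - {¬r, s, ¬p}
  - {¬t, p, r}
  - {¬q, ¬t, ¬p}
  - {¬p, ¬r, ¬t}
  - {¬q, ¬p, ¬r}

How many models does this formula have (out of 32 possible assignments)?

8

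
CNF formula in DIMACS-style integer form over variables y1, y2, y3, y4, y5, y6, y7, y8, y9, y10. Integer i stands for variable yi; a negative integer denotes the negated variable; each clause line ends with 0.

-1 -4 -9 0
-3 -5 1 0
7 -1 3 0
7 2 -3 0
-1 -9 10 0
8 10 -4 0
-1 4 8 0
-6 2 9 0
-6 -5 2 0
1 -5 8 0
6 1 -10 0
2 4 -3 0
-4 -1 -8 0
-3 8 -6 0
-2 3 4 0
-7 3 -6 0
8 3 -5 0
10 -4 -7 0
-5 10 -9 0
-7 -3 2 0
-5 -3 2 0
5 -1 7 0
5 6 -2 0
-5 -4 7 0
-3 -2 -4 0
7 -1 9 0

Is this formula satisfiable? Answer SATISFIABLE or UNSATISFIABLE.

SATISFIABLE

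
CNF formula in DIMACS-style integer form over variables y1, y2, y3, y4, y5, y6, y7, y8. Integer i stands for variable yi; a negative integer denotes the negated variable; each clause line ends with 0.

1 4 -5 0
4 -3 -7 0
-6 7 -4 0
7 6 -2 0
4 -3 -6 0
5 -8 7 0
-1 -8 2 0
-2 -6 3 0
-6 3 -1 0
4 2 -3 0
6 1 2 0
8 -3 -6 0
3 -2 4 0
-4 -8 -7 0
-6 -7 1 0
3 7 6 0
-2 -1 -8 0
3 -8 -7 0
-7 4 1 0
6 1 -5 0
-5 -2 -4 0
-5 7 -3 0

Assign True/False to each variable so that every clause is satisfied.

y1=True, y2=False, y3=False, y4=True, y5=False, y6=False, y7=True, y8=False

Set y1 = True and propagate.
Branch on y2: take y2 = False.
  then y8 is forced to False.
For the remaining variables, y3 = False, y4 = True, y5 = False, y6 = False, y7 = True works.
Check each clause:
  1. (y1 || y4 || !y5) — y1 is true.
  2. (!y3 || !y7 || y4) — y4 is true.
  3. (y7 || !y6 || !y4) — !y6 is true.
  4. (y7 || y6 || !y2) — !y2 is true.
  5. (!y6 || y4 || !y3) — !y6 is true.
  6. (y7 || y5 || !y8) — !y8 is true.
  7. (!y1 || !y8 || y2) — !y8 is true.
  8. (!y2 || !y6 || y3) — !y6 is true.
  9. (y3 || !y6 || !y1) — !y6 is true.
  10. (y2 || y4 || !y3) — y4 is true.
  11. (y1 || y2 || y6) — y1 is true.
  12. (!y3 || !y6 || y8) — !y6 is true.
  13. (y4 || y3 || !y2) — y4 is true.
  14. (!y8 || !y7 || !y4) — !y8 is true.
  15. (!y6 || !y7 || y1) — !y6 is true.
  16. (y6 || y3 || y7) — y7 is true.
  17. (!y8 || !y2 || !y1) — !y8 is true.
  18. (y3 || !y8 || !y7) — !y8 is true.
  19. (y4 || !y7 || y1) — y1 is true.
  20. (y1 || y6 || !y5) — y1 is true.
  21. (!y4 || !y5 || !y2) — !y5 is true.
  22. (!y3 || !y5 || y7) — !y5 is true.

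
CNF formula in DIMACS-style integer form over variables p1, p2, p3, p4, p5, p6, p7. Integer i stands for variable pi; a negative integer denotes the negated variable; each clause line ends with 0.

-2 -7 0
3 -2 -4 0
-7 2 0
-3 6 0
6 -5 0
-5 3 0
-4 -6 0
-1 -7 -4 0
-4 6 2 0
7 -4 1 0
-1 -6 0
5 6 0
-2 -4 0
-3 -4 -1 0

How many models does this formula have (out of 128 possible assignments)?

Satisfying assignments:
  p1=F p2=F p3=F p4=F p5=F p6=T p7=F
  p1=F p2=F p3=T p4=F p5=F p6=T p7=F
  p1=F p2=F p3=T p4=F p5=T p6=T p7=F
  p1=F p2=T p3=F p4=F p5=F p6=T p7=F
  p1=F p2=T p3=T p4=F p5=F p6=T p7=F
  p1=F p2=T p3=T p4=F p5=T p6=T p7=F
That's 6 in total.

6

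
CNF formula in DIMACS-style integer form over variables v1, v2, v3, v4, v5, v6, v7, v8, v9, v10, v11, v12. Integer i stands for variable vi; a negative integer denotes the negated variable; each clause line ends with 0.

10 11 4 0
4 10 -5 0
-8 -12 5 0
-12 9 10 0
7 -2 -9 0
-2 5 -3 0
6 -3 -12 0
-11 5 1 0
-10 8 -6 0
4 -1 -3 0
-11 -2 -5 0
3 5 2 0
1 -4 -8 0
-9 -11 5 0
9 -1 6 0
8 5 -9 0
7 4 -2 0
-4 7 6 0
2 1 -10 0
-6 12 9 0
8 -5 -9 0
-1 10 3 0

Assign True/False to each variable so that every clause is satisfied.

v1 = T, v2 = F, v3 = T, v4 = T, v5 = T, v6 = T, v7 = T, v8 = T, v9 = T, v10 = F, v11 = F, v12 = F

Pure literal: v7 appears only positively; assign v7 = True.
Branch on v1: take v1 = True.
For the remaining variables, v2 = False, v3 = True, v4 = True, v5 = True, v6 = True, v8 = True, v9 = True, v10 = False, v11 = False, v12 = False works.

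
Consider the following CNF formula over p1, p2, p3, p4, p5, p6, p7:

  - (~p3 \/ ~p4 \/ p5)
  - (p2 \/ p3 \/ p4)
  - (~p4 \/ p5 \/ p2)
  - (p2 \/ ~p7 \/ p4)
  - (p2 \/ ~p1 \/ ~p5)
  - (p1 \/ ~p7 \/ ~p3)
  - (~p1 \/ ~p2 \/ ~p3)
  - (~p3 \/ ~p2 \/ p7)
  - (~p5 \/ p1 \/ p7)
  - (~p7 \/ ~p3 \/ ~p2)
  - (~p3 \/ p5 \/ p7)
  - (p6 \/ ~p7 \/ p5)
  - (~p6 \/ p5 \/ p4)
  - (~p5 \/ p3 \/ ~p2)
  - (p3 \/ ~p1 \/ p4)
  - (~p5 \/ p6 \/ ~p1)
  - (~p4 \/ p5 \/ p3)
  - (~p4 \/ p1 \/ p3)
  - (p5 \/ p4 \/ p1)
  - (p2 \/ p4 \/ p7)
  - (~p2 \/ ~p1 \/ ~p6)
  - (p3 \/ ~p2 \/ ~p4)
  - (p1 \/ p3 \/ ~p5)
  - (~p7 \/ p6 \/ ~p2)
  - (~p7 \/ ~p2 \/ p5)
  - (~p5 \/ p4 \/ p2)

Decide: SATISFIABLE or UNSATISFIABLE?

p2 = True:
  p3 = True:
    propagation gives p1=False, p7=False; an empty clause results — contradiction.
  p3 = False:
    propagation gives p5=False, p4=False, p6=False, p7=False; an empty clause results — contradiction.
p2 = False:
  p5 = True:
    propagation gives p1=False, p7=True, p4=True, p3=False; an empty clause results — contradiction.
  p5 = False:
    propagation gives p4=False, p3=True, p7=False; an empty clause results — contradiction.
Every branch closes, so no satisfying assignment exists.

UNSATISFIABLE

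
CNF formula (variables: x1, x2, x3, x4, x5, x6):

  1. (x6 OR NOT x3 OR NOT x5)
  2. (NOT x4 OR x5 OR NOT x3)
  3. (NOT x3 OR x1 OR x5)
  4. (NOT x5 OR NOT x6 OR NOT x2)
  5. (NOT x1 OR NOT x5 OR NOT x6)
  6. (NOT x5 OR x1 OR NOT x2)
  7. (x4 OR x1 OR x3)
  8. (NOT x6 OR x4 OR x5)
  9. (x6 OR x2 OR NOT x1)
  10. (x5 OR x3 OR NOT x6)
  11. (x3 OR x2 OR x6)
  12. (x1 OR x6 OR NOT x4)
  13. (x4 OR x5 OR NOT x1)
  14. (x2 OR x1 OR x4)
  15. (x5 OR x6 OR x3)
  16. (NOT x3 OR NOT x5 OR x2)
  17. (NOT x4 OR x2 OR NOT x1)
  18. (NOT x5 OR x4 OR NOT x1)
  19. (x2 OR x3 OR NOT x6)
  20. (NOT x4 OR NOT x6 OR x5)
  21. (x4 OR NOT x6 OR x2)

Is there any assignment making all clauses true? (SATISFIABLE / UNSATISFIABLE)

SATISFIABLE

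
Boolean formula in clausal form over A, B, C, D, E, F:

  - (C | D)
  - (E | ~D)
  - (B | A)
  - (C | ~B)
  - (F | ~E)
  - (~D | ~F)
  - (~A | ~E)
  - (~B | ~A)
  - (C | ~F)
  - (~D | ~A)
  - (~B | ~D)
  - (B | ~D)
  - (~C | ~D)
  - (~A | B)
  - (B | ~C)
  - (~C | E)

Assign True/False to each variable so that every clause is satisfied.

A=False  B=True  C=True  D=False  E=True  F=True

Try A = False.
  then B is forced to True.
  then C is forced to True.
  then D is forced to False.
  then E is forced to True.
  then F is forced to True.
Every clause has at least one true literal under this assignment.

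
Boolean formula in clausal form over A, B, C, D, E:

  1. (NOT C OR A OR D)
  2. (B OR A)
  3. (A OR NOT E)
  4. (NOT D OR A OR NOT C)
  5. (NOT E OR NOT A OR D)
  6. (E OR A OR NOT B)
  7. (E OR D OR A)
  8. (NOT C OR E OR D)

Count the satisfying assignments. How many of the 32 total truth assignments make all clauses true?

10

Split on A, then D.
  A=1, D=1: B, C, E free → 2^3 = 8.
  A=1, D=0: remaining (B,C,E) ∈ {(0,0,0); (1,0,0)} — 2.
  A=0, D=1: a clause becomes empty — 0.
  A=0, D=0: a clause becomes empty — 0.
Total: 8 + 2 + 0 + 0 = 10.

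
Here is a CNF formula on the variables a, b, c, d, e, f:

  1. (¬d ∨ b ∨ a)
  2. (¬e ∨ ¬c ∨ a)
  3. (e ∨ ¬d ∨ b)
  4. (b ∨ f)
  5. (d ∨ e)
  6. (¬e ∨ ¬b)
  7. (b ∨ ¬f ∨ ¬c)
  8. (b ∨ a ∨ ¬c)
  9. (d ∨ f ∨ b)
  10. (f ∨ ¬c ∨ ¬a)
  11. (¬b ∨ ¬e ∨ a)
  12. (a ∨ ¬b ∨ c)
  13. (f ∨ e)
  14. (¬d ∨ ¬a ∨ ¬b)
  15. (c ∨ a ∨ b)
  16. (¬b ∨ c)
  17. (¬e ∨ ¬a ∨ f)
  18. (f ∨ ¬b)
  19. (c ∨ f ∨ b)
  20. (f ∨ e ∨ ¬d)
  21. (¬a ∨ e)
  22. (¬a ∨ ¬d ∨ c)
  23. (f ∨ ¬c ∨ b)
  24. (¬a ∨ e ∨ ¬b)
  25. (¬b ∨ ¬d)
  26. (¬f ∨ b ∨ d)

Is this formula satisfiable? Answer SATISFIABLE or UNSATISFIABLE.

b = True:
  propagation gives e=False, d=True; an empty clause results — contradiction.
b = False:
  propagation gives f=True, c=False, a=True, e=True; an empty clause results — contradiction.
Every branch closes, so no satisfying assignment exists.

UNSATISFIABLE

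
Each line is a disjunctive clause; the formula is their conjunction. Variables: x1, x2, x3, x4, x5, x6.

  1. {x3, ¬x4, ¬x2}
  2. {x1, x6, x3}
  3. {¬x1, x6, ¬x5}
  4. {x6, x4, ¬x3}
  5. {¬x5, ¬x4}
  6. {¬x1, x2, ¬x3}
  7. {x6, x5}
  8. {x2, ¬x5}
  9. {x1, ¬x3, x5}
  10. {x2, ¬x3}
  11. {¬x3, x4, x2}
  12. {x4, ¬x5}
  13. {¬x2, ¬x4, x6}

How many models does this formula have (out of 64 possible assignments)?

8

Case analysis on x3 and x2:
  x3=1, x2=1: remaining (x1,x4,x5,x6) ∈ {(1,0,0,1); (1,1,0,1)} — 2.
  x3=1, x2=0: a clause becomes empty — 0.
  x3=0, x2=1: remaining (x1,x4,x5,x6) ∈ {(0,0,0,1); (1,0,0,1)} — 2.
  x3=0, x2=0: remaining (x1,x4,x5,x6) ∈ {(0,0,0,1); (0,1,0,1); (1,0,0,1); (1,1,0,1)} — 4.
Total: 2 + 0 + 2 + 4 = 8.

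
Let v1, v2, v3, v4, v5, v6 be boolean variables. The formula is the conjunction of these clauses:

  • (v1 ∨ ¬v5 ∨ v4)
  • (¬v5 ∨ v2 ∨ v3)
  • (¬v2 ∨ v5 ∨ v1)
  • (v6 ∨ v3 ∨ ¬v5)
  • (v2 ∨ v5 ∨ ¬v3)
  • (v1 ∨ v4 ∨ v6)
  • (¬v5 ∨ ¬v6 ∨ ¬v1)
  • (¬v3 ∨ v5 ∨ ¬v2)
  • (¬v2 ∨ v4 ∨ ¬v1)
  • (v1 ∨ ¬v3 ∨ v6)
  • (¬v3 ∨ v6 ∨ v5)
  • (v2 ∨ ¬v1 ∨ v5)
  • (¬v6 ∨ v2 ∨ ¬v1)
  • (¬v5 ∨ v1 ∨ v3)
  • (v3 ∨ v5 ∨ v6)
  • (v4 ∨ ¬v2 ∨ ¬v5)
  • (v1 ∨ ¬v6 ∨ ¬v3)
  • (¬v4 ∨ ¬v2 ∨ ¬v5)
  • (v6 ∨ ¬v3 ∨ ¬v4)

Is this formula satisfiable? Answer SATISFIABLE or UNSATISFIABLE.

Try v1 = True.
Try v2 = True.
  then v4 is forced to True.
  then v5 is forced to False.
  then v3 is forced to False.
  then v6 is forced to True.
So v1 = True, v2 = True, v3 = False, v4 = True, v5 = False, v6 = True is a satisfying assignment.

SATISFIABLE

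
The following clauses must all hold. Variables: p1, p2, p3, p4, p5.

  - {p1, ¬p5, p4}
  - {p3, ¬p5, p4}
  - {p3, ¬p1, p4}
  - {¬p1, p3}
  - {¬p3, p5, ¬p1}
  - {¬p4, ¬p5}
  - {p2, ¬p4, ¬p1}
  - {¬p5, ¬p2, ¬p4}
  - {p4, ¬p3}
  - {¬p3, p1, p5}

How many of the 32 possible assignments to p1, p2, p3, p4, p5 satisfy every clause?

4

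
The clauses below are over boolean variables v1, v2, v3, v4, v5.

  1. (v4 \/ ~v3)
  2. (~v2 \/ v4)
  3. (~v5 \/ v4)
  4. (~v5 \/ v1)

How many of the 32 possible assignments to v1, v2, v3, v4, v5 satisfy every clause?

Case analysis on v4 and v5:
  v4=1, v5=1: remaining (v1,v2,v3) ∈ {(1,0,0); (1,0,1); (1,1,0); (1,1,1)} — 4.
  v4=1, v5=0: v1, v2, v3 free → 2^3 = 8.
  v4=0, v5=1: a clause becomes empty — 0.
  v4=0, v5=0: remaining (v1,v2,v3) ∈ {(0,0,0); (1,0,0)} — 2.
Total: 4 + 8 + 0 + 2 = 14.

14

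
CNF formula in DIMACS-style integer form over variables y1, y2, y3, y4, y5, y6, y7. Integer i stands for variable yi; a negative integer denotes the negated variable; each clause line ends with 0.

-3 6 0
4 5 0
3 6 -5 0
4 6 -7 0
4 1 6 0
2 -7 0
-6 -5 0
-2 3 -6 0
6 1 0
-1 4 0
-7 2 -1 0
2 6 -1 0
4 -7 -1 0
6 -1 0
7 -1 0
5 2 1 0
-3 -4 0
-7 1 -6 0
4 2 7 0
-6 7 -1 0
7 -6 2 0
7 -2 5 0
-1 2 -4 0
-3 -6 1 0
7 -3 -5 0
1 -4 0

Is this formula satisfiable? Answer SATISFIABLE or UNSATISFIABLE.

UNSATISFIABLE

y1 = True:
  propagation gives y4=True, y6=True, y5=False, y7=True; an empty clause results — contradiction.
y1 = False:
  propagation gives y6=True, y5=False, y4=True; an empty clause results — contradiction.
Every branch closes, so no satisfying assignment exists.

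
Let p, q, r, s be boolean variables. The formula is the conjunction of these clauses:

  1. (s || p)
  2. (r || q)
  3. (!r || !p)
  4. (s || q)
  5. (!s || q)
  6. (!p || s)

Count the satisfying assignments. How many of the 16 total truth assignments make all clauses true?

The models are:
  p=0 q=1 r=0 s=1
  p=0 q=1 r=1 s=1
  p=1 q=1 r=0 s=1
Count: 3.

3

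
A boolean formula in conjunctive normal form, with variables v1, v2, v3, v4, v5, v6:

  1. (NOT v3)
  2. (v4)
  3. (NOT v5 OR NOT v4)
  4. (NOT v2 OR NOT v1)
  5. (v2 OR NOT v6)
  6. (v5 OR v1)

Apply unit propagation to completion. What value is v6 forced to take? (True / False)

False

(NOT v3) is a unit clause: v3 = False.
Unit clause (v4) sets v4 = True.
From (NOT v4 OR NOT v5) and v4 = True: v5 = False.
(v1 OR v5) with v5 = False leaves only v1, so v1 = True.
In (NOT v1 OR NOT v2), NOT v1 is now false; NOT v2 must hold, so v2 = False.
From (NOT v6 OR v2) and v2 = False: v6 = False.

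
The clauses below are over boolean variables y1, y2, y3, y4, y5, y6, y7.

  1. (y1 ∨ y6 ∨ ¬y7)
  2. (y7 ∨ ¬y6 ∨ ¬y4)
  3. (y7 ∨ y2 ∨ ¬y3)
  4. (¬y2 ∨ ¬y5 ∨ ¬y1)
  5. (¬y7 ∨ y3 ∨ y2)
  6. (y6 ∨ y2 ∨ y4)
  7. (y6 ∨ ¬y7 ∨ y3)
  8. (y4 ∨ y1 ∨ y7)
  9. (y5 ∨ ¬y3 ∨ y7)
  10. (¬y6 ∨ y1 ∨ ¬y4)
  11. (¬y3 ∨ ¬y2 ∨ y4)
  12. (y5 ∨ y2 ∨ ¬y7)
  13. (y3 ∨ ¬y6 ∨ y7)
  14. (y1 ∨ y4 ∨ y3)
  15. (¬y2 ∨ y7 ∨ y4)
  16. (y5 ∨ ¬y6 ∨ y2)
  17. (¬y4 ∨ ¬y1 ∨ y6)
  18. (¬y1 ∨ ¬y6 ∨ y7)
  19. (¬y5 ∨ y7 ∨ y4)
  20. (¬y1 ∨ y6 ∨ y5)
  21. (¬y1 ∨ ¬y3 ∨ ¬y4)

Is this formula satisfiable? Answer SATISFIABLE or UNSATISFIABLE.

Set y1 = False and propagate.
Branch on y2: take y2 = True.
Set y3 = False and propagate.
  then y4 is forced to True.
  then y6 is forced to False.
  then y7 is forced to False.
y5 is now unconstrained; take y5 = False.
So y1=0, y2=1, y3=0, y4=1, y5=0, y6=0, y7=0 is a satisfying assignment.

SATISFIABLE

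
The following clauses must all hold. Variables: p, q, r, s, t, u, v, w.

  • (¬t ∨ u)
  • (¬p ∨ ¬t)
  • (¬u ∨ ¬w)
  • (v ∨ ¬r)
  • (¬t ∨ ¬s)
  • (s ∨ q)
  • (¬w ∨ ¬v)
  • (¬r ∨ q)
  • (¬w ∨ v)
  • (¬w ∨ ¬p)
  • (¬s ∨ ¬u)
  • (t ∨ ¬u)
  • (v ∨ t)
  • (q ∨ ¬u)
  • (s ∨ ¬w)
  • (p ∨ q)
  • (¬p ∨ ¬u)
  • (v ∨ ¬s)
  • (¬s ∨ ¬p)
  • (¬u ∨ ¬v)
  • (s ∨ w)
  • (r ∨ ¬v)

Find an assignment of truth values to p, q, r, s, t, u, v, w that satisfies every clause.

p = F, q = T, r = T, s = T, t = F, u = F, v = T, w = F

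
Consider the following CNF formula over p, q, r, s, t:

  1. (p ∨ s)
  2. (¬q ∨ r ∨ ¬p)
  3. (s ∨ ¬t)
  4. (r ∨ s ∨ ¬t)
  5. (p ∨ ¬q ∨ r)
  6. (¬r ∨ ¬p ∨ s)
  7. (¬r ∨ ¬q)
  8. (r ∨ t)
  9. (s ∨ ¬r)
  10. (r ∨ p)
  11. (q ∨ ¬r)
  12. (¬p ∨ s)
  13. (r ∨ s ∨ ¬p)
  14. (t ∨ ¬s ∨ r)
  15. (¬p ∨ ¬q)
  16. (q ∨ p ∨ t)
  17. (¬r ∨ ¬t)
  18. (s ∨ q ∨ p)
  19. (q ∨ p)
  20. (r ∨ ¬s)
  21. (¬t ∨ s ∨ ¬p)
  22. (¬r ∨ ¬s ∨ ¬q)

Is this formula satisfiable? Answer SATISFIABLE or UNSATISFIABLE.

UNSATISFIABLE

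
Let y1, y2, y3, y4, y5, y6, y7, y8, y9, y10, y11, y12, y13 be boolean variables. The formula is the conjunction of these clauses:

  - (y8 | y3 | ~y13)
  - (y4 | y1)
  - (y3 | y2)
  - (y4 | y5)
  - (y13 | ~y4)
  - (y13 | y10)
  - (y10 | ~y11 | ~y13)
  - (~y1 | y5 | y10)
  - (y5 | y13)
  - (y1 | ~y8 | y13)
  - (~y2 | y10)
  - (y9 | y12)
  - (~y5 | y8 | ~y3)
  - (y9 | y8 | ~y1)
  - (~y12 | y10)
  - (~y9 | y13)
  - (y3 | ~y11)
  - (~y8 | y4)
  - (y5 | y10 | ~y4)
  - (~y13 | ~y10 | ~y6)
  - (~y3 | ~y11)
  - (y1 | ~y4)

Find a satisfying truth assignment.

y1 = T, y2 = F, y3 = T, y4 = T, y5 = T, y6 = F, y7 = F, y8 = T, y9 = T, y10 = F, y11 = F, y12 = F, y13 = T

Check each clause:
  1. (~y13 | y3 | y8) — y3 is true.
  2. (y4 | y1) — y1 is true.
  3. (y2 | y3) — y3 is true.
  4. (y4 | y5) — y4 is true.
  5. (y13 | ~y4) — y13 is true.
  6. (y13 | y10) — y13 is true.
  7. (~y11 | ~y13 | y10) — ~y11 is true.
  8. (y10 | ~y1 | y5) — y5 is true.
  9. (y13 | y5) — y13 is true.
  10. (y1 | y13 | ~y8) — y1 is true.
  11. (~y2 | y10) — ~y2 is true.
  12. (y12 | y9) — y9 is true.
  13. (y8 | ~y5 | ~y3) — y8 is true.
  14. (~y1 | y9 | y8) — y8 is true.
  15. (~y12 | y10) — ~y12 is true.
  16. (~y9 | y13) — y13 is true.
  17. (y3 | ~y11) — y3 is true.
  18. (~y8 | y4) — y4 is true.
  19. (y5 | y10 | ~y4) — y5 is true.
  20. (~y10 | ~y6 | ~y13) — ~y6 is true.
  21. (~y11 | ~y3) — ~y11 is true.
  22. (~y4 | y1) — y1 is true.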